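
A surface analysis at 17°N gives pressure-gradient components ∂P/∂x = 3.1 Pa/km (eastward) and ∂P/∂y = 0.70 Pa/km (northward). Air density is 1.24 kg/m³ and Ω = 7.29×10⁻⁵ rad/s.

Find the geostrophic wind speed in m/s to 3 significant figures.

Coriolis parameter at 17°N:
f = 2Ω sin φ = 2 × 7.29×10⁻⁵ × sin 17° = 4.26×10⁻⁵ s⁻¹
Component geostrophic relations (x east, y north):
u_g = −(1/(fρ)) ∂P/∂y,  v_g = (1/(fρ)) ∂P/∂x
u_g = −(0.70×10⁻³)/(4.26×10⁻⁵ × 1.24) = −13.2 m/s;  v_g = (3.1×10⁻³)/(4.26×10⁻⁵ × 1.24) = 58.6 m/s
|V_g| = √(u_g² + v_g²) = 60.1 m/s

60.1 m/s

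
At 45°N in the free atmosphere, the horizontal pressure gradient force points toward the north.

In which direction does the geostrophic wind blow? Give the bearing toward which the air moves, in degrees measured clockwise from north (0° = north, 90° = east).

The pressure-gradient force points toward the north (bearing 000°).
Geostrophic balance: in the Northern Hemisphere the Coriolis force deflects motion to the right, so the geostrophic wind blows 90° to the right of the pressure-gradient force (low pressure on the left).
Rotating 000° by 90° clockwise gives 090° — the wind blows toward the east.

090°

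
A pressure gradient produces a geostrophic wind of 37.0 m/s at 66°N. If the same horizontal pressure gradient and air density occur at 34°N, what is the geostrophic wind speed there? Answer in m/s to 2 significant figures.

With the same pressure gradient and density, V_g ∝ 1/f ∝ 1/sin φ.
V₂ = V₁ · sin φ₁ / sin φ₂ = 37.0 × sin 66° / sin 34°
V₂ = 37.0 × 0.9135/0.5592 = 60 m/s

60 m/s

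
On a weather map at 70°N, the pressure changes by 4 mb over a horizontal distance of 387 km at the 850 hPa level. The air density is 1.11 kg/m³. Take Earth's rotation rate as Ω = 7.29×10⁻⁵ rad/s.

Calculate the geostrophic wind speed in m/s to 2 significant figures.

Coriolis parameter at 70°N:
f = 2Ω sin φ = 2 × 7.29×10⁻⁵ × sin 70° = 1.37×10⁻⁴ s⁻¹
Pressure gradient: |∂P/∂n| = 400 Pa / 387000 m = 1.03×10⁻³ Pa/m
Geostrophic balance (pressure-gradient force = Coriolis force):
V_g = (1/(fρ)) |∂P/∂n| = 1.03×10⁻³ / (1.37×10⁻⁴ × 1.11) = 6.80 m/s

6.8 m/s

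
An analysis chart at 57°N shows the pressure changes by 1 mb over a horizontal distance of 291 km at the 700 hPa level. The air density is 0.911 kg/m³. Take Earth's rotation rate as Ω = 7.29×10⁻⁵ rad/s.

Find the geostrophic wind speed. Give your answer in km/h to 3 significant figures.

11.1 km/h

Coriolis parameter at 57°N:
f = 2Ω sin φ = 2 × 7.29×10⁻⁵ × sin 57° = 1.22×10⁻⁴ s⁻¹
Pressure gradient: |∂P/∂n| = 100 Pa / 291000 m = 3.44×10⁻⁴ Pa/m
Geostrophic balance (pressure-gradient force = Coriolis force):
V_g = (1/(fρ)) |∂P/∂n| = 3.44×10⁻⁴ / (1.22×10⁻⁴ × 0.911) = 3.08 m/s
Converting: 3.08 m/s × 3.6 = 11.1 km/h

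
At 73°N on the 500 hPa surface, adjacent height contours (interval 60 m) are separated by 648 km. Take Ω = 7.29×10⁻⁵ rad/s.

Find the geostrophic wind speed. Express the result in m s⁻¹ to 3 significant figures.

Coriolis parameter at 73°N:
f = 2Ω sin φ = 2 × 7.29×10⁻⁵ × sin 73° = 1.39×10⁻⁴ s⁻¹
Height gradient: |∂Z/∂n| = 60 m / 648000 m = 9.26×10⁻⁵
On a pressure surface, geostrophic balance gives V_g = (g/f)|∂Z/∂n|:
V_g = 9.81 × 9.26×10⁻⁵ / 1.39×10⁻⁴ = 6.51 m/s

6.51 m s⁻¹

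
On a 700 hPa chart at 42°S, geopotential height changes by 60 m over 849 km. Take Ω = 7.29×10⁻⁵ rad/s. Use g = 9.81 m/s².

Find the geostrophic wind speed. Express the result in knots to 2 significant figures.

Coriolis parameter at 42°S:
f = 2Ω sin φ = 2 × 7.29×10⁻⁵ × sin 42° = 9.76×10⁻⁵ s⁻¹
Height gradient: |∂Z/∂n| = 60 m / 849000 m = 7.07×10⁻⁵
On a pressure surface, geostrophic balance gives V_g = (g/f)|∂Z/∂n|:
V_g = 9.81 × 7.07×10⁻⁵ / 9.76×10⁻⁵ = 7.11 m/s
Converting: 7.11 m/s × 1.944 = 14 knots

14 knots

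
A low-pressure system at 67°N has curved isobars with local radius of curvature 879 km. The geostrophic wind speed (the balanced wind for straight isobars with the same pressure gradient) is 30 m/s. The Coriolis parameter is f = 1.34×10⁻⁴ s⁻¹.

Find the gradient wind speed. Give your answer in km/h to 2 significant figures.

89 km/h

Around a low, centrifugal force acts outward with Coriolis, so pressure-gradient force balances both:
(1/ρ)|∂P/∂n| = fV + V²/R  →  V² + fR·V − fR·V_g = 0
With fR = 1.34×10⁻⁴ × 879×10³ m = 118 m/s:
V = [−fR + √((fR)² + 4 fR V_g)]/2 = [−118 + √(118² + 4×118×30)]/2 = 24.8 m/s
Subgeostrophic (V < V_g = 30 m/s), as expected around a low.
Converting: 24.8 m/s × 3.6 = 89 km/h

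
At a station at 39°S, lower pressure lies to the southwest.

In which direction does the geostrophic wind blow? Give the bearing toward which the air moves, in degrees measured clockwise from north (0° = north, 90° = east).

The pressure-gradient force points toward the southwest (bearing 225°).
Geostrophic balance: in the Southern Hemisphere the Coriolis force deflects motion to the left, so the geostrophic wind blows 90° to the left of the pressure-gradient force (low pressure on the right).
Rotating 225° by 90° counterclockwise gives 135° — the wind blows toward the southeast.

135°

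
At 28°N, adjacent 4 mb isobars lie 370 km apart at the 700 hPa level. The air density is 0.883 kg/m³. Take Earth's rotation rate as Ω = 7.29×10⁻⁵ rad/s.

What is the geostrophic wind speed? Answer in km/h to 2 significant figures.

Coriolis parameter at 28°N:
f = 2Ω sin φ = 2 × 7.29×10⁻⁵ × sin 28° = 6.84×10⁻⁵ s⁻¹
Pressure gradient: |∂P/∂n| = 400 Pa / 370000 m = 1.08×10⁻³ Pa/m
Geostrophic balance (pressure-gradient force = Coriolis force):
V_g = (1/(fρ)) |∂P/∂n| = 1.08×10⁻³ / (6.84×10⁻⁵ × 0.883) = 17.9 m/s
Converting: 17.9 m/s × 3.6 = 64 km/h

64 km/h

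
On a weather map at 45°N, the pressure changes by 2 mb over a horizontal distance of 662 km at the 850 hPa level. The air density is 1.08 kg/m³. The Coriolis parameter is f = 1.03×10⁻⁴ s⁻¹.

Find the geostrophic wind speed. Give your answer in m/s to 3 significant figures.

2.72 m/s

Pressure gradient: |∂P/∂n| = 200 Pa / 662000 m = 3.02×10⁻⁴ Pa/m
Geostrophic balance (pressure-gradient force = Coriolis force):
V_g = (1/(fρ)) |∂P/∂n| = 3.02×10⁻⁴ / (1.03×10⁻⁴ × 1.08) = 2.72 m/s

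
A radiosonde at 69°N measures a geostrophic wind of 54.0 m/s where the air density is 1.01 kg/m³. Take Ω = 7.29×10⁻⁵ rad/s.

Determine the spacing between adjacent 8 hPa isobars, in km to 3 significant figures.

108 km

Coriolis parameter at 69°N:
f = 2Ω sin φ = 2 × 7.29×10⁻⁵ × sin 69° = 1.36×10⁻⁴ s⁻¹
Geostrophic balance rearranged: |∂P/∂n| = f ρ V_g
|∂P/∂n| = 1.36×10⁻⁴ × 1.01 × 54.0 = 7.42×10⁻³ Pa/m
Isobar spacing: Δn = ΔP/|∂P/∂n| = 800 Pa / 7.42×10⁻³ Pa/m = 107762 m ≈ 108 km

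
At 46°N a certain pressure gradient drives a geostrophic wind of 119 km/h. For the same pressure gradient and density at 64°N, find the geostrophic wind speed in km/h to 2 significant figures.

With the same pressure gradient and density, V_g ∝ 1/f ∝ 1/sin φ.
V₂ = V₁ · sin φ₁ / sin φ₂ = 119 × sin 46° / sin 64°
V₂ = 119 × 0.7193/0.8988 = 95 km/h

95 km/h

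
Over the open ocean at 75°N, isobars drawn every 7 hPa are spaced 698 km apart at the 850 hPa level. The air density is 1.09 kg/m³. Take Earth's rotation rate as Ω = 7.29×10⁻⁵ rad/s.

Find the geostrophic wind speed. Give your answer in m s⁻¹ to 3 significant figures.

6.53 m s⁻¹

Coriolis parameter at 75°N:
f = 2Ω sin φ = 2 × 7.29×10⁻⁵ × sin 75° = 1.41×10⁻⁴ s⁻¹
Pressure gradient: |∂P/∂n| = 700 Pa / 698000 m = 1.00×10⁻³ Pa/m
Geostrophic balance (pressure-gradient force = Coriolis force):
V_g = (1/(fρ)) |∂P/∂n| = 1.00×10⁻³ / (1.41×10⁻⁴ × 1.09) = 6.53 m/s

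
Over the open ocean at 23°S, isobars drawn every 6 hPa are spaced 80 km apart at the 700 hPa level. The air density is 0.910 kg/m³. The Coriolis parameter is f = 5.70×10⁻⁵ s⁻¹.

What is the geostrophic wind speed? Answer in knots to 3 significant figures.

Pressure gradient: |∂P/∂n| = 600 Pa / 80000 m = 7.50×10⁻³ Pa/m
Geostrophic balance (pressure-gradient force = Coriolis force):
V_g = (1/(fρ)) |∂P/∂n| = 7.50×10⁻³ / (5.70×10⁻⁵ × 0.910) = 145 m/s
Converting: 145 m/s × 1.944 = 281 knots

281 knots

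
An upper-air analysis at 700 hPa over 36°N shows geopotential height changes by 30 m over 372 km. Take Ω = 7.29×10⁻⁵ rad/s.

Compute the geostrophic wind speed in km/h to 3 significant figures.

33.2 km/h

Coriolis parameter at 36°N:
f = 2Ω sin φ = 2 × 7.29×10⁻⁵ × sin 36° = 8.57×10⁻⁵ s⁻¹
Height gradient: |∂Z/∂n| = 30 m / 372000 m = 8.06×10⁻⁵
On a pressure surface, geostrophic balance gives V_g = (g/f)|∂Z/∂n|:
V_g = 9.81 × 8.06×10⁻⁵ / 8.57×10⁻⁵ = 9.23 m/s
Converting: 9.23 m/s × 3.6 = 33.2 km/h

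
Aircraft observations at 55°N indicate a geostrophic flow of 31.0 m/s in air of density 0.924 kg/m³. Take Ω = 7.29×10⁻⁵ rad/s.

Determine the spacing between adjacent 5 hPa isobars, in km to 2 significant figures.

150 km

Coriolis parameter at 55°N:
f = 2Ω sin φ = 2 × 7.29×10⁻⁵ × sin 55° = 1.19×10⁻⁴ s⁻¹
Geostrophic balance rearranged: |∂P/∂n| = f ρ V_g
|∂P/∂n| = 1.19×10⁻⁴ × 0.924 × 31.0 = 3.42×10⁻³ Pa/m
Isobar spacing: Δn = ΔP/|∂P/∂n| = 500 Pa / 3.42×10⁻³ Pa/m = 146155 m ≈ 150 km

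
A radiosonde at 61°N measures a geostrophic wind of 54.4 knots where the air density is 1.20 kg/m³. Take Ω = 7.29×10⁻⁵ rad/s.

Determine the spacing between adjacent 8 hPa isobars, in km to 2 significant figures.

Coriolis parameter at 61°N:
f = 2Ω sin φ = 2 × 7.29×10⁻⁵ × sin 61° = 1.28×10⁻⁴ s⁻¹
Wind speed in SI: 54.4 knots = 28.0 m/s
Geostrophic balance rearranged: |∂P/∂n| = f ρ V_g
|∂P/∂n| = 1.28×10⁻⁴ × 1.20 × 28.0 = 4.28×10⁻³ Pa/m
Isobar spacing: Δn = ΔP/|∂P/∂n| = 800 Pa / 4.28×10⁻³ Pa/m = 186808 m ≈ 190 km

190 km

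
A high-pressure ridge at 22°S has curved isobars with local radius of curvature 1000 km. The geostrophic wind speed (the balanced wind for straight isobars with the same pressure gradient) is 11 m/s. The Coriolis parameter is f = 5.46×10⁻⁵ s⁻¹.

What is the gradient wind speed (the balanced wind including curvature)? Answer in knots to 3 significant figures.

29.7 knots

Around a high, pressure-gradient force acts outward with centrifugal, so Coriolis balances both:
fV = (1/ρ)|∂P/∂n| + V²/R  →  V² − fR·V + fR·V_g = 0
With fR = 5.46×10⁻⁵ × 1000×10³ m = 54.6 m/s:
V = [fR − √((fR)² − 4 fR V_g)]/2 = [54.6 − √(54.6² − 4×54.6×11)]/2 = 15.3 m/s
Supergeostrophic (V > V_g = 11 m/s), as expected around a high.
Converting: 15.3 m/s × 1.944 = 29.7 knots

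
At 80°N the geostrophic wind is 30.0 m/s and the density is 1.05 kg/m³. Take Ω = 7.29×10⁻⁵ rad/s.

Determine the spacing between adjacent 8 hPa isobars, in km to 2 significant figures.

Coriolis parameter at 80°N:
f = 2Ω sin φ = 2 × 7.29×10⁻⁵ × sin 80° = 1.44×10⁻⁴ s⁻¹
Geostrophic balance rearranged: |∂P/∂n| = f ρ V_g
|∂P/∂n| = 1.44×10⁻⁴ × 1.05 × 30.0 = 4.52×10⁻³ Pa/m
Isobar spacing: Δn = ΔP/|∂P/∂n| = 800 Pa / 4.52×10⁻³ Pa/m = 176877 m ≈ 180 km

180 km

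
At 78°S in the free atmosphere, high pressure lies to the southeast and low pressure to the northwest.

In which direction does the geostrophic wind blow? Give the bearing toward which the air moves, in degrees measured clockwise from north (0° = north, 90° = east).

The pressure-gradient force points toward the northwest (bearing 315°).
Geostrophic balance: in the Southern Hemisphere the Coriolis force deflects motion to the left, so the geostrophic wind blows 90° to the left of the pressure-gradient force (low pressure on the right).
Rotating 315° by 90° counterclockwise gives 225° — the wind blows toward the southwest.

225°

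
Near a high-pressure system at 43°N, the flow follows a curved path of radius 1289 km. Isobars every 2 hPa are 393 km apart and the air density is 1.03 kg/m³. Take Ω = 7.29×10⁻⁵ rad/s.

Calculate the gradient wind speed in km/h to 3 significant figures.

Coriolis parameter at 43°N:
f = 2Ω sin φ = 2 × 7.29×10⁻⁵ × sin 43° = 9.94×10⁻⁵ s⁻¹
Pressure gradient: |∂P/∂n| = 200 Pa / 393000 m = 5.09×10⁻⁴ Pa/m
Geostrophic speed: V_g = |∂P/∂n|/(fρ) = 5.09×10⁻⁴/(9.94×10⁻⁵ × 1.03) = 4.97 m/s
Around a high, pressure-gradient force acts outward with centrifugal, so Coriolis balances both:
fV = (1/ρ)|∂P/∂n| + V²/R  →  V² − fR·V + fR·V_g = 0
With fR = 9.94×10⁻⁵ × 1289×10³ m = 128 m/s:
V = [fR − √((fR)² − 4 fR V_g)]/2 = [128 − √(128² − 4×128×4.97)]/2 = 5.18 m/s
Supergeostrophic (V > V_g = 4.97 m/s), as expected around a high.
Converting: 5.18 m/s × 3.6 = 18.6 km/h

18.6 km/h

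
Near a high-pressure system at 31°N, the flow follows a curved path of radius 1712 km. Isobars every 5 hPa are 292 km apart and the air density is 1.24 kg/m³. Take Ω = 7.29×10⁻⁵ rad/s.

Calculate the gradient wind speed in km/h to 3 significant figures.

80.0 km/h

Coriolis parameter at 31°N:
f = 2Ω sin φ = 2 × 7.29×10⁻⁵ × sin 31° = 7.51×10⁻⁵ s⁻¹
Pressure gradient: |∂P/∂n| = 500 Pa / 292000 m = 1.71×10⁻³ Pa/m
Geostrophic speed: V_g = |∂P/∂n|/(fρ) = 1.71×10⁻³/(7.51×10⁻⁵ × 1.24) = 18.4 m/s
Around a high, pressure-gradient force acts outward with centrifugal, so Coriolis balances both:
fV = (1/ρ)|∂P/∂n| + V²/R  →  V² − fR·V + fR·V_g = 0
With fR = 7.51×10⁻⁵ × 1712×10³ m = 129 m/s:
V = [fR − √((fR)² − 4 fR V_g)]/2 = [129 − √(129² − 4×129×18.4)]/2 = 22.2 m/s
Supergeostrophic (V > V_g = 18.4 m/s), as expected around a high.
Converting: 22.2 m/s × 3.6 = 80.0 km/h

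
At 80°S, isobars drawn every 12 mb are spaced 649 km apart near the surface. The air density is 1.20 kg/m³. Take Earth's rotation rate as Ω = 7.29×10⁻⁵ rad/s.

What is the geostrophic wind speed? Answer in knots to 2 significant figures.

21 knots

Coriolis parameter at 80°S:
f = 2Ω sin φ = 2 × 7.29×10⁻⁵ × sin 80° = 1.44×10⁻⁴ s⁻¹
Pressure gradient: |∂P/∂n| = 1200 Pa / 649000 m = 1.85×10⁻³ Pa/m
Geostrophic balance (pressure-gradient force = Coriolis force):
V_g = (1/(fρ)) |∂P/∂n| = 1.85×10⁻³ / (1.44×10⁻⁴ × 1.20) = 10.7 m/s
Converting: 10.7 m/s × 1.944 = 21 knots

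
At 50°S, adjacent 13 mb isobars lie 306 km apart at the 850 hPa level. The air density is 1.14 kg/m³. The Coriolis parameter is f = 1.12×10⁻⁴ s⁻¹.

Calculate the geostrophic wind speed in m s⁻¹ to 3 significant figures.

33.3 m s⁻¹

Pressure gradient: |∂P/∂n| = 1300 Pa / 306000 m = 4.25×10⁻³ Pa/m
Geostrophic balance (pressure-gradient force = Coriolis force):
V_g = (1/(fρ)) |∂P/∂n| = 4.25×10⁻³ / (1.12×10⁻⁴ × 1.14) = 33.3 m/s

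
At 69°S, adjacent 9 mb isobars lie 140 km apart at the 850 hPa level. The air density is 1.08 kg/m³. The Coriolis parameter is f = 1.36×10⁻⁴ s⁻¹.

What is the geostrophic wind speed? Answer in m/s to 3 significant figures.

Pressure gradient: |∂P/∂n| = 900 Pa / 140000 m = 6.43×10⁻³ Pa/m
Geostrophic balance (pressure-gradient force = Coriolis force):
V_g = (1/(fρ)) |∂P/∂n| = 6.43×10⁻³ / (1.36×10⁻⁴ × 1.08) = 43.8 m/s

43.8 m/s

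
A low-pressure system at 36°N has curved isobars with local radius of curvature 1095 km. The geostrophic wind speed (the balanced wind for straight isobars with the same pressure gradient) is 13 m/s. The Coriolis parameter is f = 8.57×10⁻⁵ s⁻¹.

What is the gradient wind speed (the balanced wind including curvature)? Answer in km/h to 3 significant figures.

Around a low, centrifugal force acts outward with Coriolis, so pressure-gradient force balances both:
(1/ρ)|∂P/∂n| = fV + V²/R  →  V² + fR·V − fR·V_g = 0
With fR = 8.57×10⁻⁵ × 1095×10³ m = 93.8 m/s:
V = [−fR + √((fR)² + 4 fR V_g)]/2 = [−93.8 + √(93.8² + 4×93.8×13)]/2 = 11.6 m/s
Subgeostrophic (V < V_g = 13 m/s), as expected around a low.
Converting: 11.6 m/s × 3.6 = 41.7 km/h

41.7 km/h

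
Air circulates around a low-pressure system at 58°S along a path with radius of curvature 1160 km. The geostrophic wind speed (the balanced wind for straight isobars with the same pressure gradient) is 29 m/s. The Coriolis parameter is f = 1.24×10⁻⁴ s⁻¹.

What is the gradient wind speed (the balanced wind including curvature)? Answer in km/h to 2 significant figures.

89 km/h

Around a low, centrifugal force acts outward with Coriolis, so pressure-gradient force balances both:
(1/ρ)|∂P/∂n| = fV + V²/R  →  V² + fR·V − fR·V_g = 0
With fR = 1.24×10⁻⁴ × 1160×10³ m = 144 m/s:
V = [−fR + √((fR)² + 4 fR V_g)]/2 = [−144 + √(144² + 4×144×29)]/2 = 24.7 m/s
Subgeostrophic (V < V_g = 29 m/s), as expected around a low.
Converting: 24.7 m/s × 3.6 = 89 km/h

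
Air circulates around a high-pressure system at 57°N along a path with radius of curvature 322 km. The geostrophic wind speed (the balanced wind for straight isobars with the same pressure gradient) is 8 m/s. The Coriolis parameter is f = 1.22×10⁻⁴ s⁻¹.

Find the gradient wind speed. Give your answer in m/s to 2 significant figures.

11 m/s

Around a high, pressure-gradient force acts outward with centrifugal, so Coriolis balances both:
fV = (1/ρ)|∂P/∂n| + V²/R  →  V² − fR·V + fR·V_g = 0
With fR = 1.22×10⁻⁴ × 322×10³ m = 39.3 m/s:
V = [fR − √((fR)² − 4 fR V_g)]/2 = [39.3 − √(39.3² − 4×39.3×8)]/2 = 11.2 m/s
Supergeostrophic (V > V_g = 8 m/s), as expected around a high.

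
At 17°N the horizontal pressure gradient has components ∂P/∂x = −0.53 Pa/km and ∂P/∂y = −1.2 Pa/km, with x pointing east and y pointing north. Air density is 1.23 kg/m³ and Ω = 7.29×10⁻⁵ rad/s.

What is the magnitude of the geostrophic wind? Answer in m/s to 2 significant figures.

25 m/s

Coriolis parameter at 17°N:
f = 2Ω sin φ = 2 × 7.29×10⁻⁵ × sin 17° = 4.26×10⁻⁵ s⁻¹
Component geostrophic relations (x east, y north):
u_g = −(1/(fρ)) ∂P/∂y,  v_g = (1/(fρ)) ∂P/∂x
u_g = −(−1.2×10⁻³)/(4.26×10⁻⁵ × 1.23) = 22.9 m/s;  v_g = (−0.53×10⁻³)/(4.26×10⁻⁵ × 1.23) = −10.1 m/s
|V_g| = √(u_g² + v_g²) = 25.0 m/s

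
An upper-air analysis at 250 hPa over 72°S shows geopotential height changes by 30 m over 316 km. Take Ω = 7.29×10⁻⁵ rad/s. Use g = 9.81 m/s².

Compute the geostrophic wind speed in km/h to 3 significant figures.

24.2 km/h

Coriolis parameter at 72°S:
f = 2Ω sin φ = 2 × 7.29×10⁻⁵ × sin 72° = 1.39×10⁻⁴ s⁻¹
Height gradient: |∂Z/∂n| = 30 m / 316000 m = 9.49×10⁻⁵
On a pressure surface, geostrophic balance gives V_g = (g/f)|∂Z/∂n|:
V_g = 9.81 × 9.49×10⁻⁵ / 1.39×10⁻⁴ = 6.72 m/s
Converting: 6.72 m/s × 3.6 = 24.2 km/h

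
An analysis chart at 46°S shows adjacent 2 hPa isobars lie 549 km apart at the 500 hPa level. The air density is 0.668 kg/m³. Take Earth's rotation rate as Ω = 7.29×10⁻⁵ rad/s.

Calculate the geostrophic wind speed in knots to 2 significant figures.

Coriolis parameter at 46°S:
f = 2Ω sin φ = 2 × 7.29×10⁻⁵ × sin 46° = 1.05×10⁻⁴ s⁻¹
Pressure gradient: |∂P/∂n| = 200 Pa / 549000 m = 3.64×10⁻⁴ Pa/m
Geostrophic balance (pressure-gradient force = Coriolis force):
V_g = (1/(fρ)) |∂P/∂n| = 3.64×10⁻⁴ / (1.05×10⁻⁴ × 0.668) = 5.20 m/s
Converting: 5.20 m/s × 1.944 = 10 knots

10 knots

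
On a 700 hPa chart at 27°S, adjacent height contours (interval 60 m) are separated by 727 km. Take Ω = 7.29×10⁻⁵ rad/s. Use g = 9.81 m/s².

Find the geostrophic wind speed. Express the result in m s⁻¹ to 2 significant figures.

12 m s⁻¹

Coriolis parameter at 27°S:
f = 2Ω sin φ = 2 × 7.29×10⁻⁵ × sin 27° = 6.62×10⁻⁵ s⁻¹
Height gradient: |∂Z/∂n| = 60 m / 727000 m = 8.25×10⁻⁵
On a pressure surface, geostrophic balance gives V_g = (g/f)|∂Z/∂n|:
V_g = 9.81 × 8.25×10⁻⁵ / 6.62×10⁻⁵ = 12.2 m/s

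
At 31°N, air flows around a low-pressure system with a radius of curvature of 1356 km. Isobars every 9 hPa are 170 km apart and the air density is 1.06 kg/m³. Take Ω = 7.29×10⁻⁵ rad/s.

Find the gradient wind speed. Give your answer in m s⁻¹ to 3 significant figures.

Coriolis parameter at 31°N:
f = 2Ω sin φ = 2 × 7.29×10⁻⁵ × sin 31° = 7.51×10⁻⁵ s⁻¹
Pressure gradient: |∂P/∂n| = 900 Pa / 170000 m = 5.29×10⁻³ Pa/m
Geostrophic speed: V_g = |∂P/∂n|/(fρ) = 5.29×10⁻³/(7.51×10⁻⁵ × 1.06) = 66.5 m/s
Around a low, centrifugal force acts outward with Coriolis, so pressure-gradient force balances both:
(1/ρ)|∂P/∂n| = fV + V²/R  →  V² + fR·V − fR·V_g = 0
With fR = 7.51×10⁻⁵ × 1356×10³ m = 102 m/s:
V = [−fR + √((fR)² + 4 fR V_g)]/2 = [−102 + √(102² + 4×102×66.5)]/2 = 45.9 m/s
Subgeostrophic (V < V_g = 66.5 m/s), as expected around a low.

45.9 m s⁻¹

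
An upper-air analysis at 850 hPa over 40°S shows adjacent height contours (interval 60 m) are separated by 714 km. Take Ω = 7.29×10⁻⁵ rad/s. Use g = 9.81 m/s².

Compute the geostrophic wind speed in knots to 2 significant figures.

Coriolis parameter at 40°S:
f = 2Ω sin φ = 2 × 7.29×10⁻⁵ × sin 40° = 9.37×10⁻⁵ s⁻¹
Height gradient: |∂Z/∂n| = 60 m / 714000 m = 8.40×10⁻⁵
On a pressure surface, geostrophic balance gives V_g = (g/f)|∂Z/∂n|:
V_g = 9.81 × 8.40×10⁻⁵ / 9.37×10⁻⁵ = 8.80 m/s
Converting: 8.80 m/s × 1.944 = 17 knots

17 knots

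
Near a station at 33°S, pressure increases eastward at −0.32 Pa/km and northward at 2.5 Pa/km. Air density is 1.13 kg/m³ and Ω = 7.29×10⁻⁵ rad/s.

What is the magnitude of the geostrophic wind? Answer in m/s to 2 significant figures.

Coriolis parameter at 33°S:
f = 2Ω sin φ = 2 × 7.29×10⁻⁵ × sin 33° = 7.94×10⁻⁵ s⁻¹
In the Southern Hemisphere f is negative: f = −7.94×10⁻⁵ s⁻¹.
Component geostrophic relations (x east, y north):
u_g = −(1/(fρ)) ∂P/∂y,  v_g = (1/(fρ)) ∂P/∂x
u_g = −(2.5×10⁻³)/(−7.94×10⁻⁵ × 1.13) = 27.9 m/s;  v_g = (−0.32×10⁻³)/(−7.94×10⁻⁵ × 1.13) = 3.57 m/s
|V_g| = √(u_g² + v_g²) = 28.1 m/s

28 m/s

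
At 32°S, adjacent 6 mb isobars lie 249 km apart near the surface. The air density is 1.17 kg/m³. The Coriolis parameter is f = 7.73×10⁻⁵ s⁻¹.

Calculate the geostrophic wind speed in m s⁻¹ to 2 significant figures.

Pressure gradient: |∂P/∂n| = 600 Pa / 249000 m = 2.41×10⁻³ Pa/m
Geostrophic balance (pressure-gradient force = Coriolis force):
V_g = (1/(fρ)) |∂P/∂n| = 2.41×10⁻³ / (7.73×10⁻⁵ × 1.17) = 26.6 m/s

27 m s⁻¹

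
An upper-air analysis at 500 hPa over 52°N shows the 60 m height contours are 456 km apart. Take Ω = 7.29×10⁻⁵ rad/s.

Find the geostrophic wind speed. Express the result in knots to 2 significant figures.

22 knots

Coriolis parameter at 52°N:
f = 2Ω sin φ = 2 × 7.29×10⁻⁵ × sin 52° = 1.15×10⁻⁴ s⁻¹
Height gradient: |∂Z/∂n| = 60 m / 456000 m = 1.32×10⁻⁴
On a pressure surface, geostrophic balance gives V_g = (g/f)|∂Z/∂n|:
V_g = 9.81 × 1.32×10⁻⁴ / 1.15×10⁻⁴ = 11.2 m/s
Converting: 11.2 m/s × 1.944 = 22 knots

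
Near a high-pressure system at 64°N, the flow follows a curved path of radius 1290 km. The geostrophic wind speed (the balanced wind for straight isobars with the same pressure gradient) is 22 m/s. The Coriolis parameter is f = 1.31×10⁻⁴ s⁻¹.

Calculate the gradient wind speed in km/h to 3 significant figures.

93.6 km/h

Around a high, pressure-gradient force acts outward with centrifugal, so Coriolis balances both:
fV = (1/ρ)|∂P/∂n| + V²/R  →  V² − fR·V + fR·V_g = 0
With fR = 1.31×10⁻⁴ × 1290×10³ m = 169 m/s:
V = [fR − √((fR)² − 4 fR V_g)]/2 = [169 − √(169² − 4×169×22)]/2 = 26 m/s
Supergeostrophic (V > V_g = 22 m/s), as expected around a high.
Converting: 26 m/s × 3.6 = 93.6 km/h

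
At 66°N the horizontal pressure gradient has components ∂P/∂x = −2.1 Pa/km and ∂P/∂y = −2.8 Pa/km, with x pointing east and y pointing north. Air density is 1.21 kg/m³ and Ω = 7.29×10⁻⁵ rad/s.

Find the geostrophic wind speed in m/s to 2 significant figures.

22 m/s

Coriolis parameter at 66°N:
f = 2Ω sin φ = 2 × 7.29×10⁻⁵ × sin 66° = 1.33×10⁻⁴ s⁻¹
Component geostrophic relations (x east, y north):
u_g = −(1/(fρ)) ∂P/∂y,  v_g = (1/(fρ)) ∂P/∂x
u_g = −(−2.8×10⁻³)/(1.33×10⁻⁴ × 1.21) = 17.4 m/s;  v_g = (−2.1×10⁻³)/(1.33×10⁻⁴ × 1.21) = −13.0 m/s
|V_g| = √(u_g² + v_g²) = 21.7 m/s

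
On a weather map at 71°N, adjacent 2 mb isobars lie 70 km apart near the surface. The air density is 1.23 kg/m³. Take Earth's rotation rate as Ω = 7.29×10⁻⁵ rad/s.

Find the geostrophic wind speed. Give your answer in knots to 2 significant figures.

33 knots

Coriolis parameter at 71°N:
f = 2Ω sin φ = 2 × 7.29×10⁻⁵ × sin 71° = 1.38×10⁻⁴ s⁻¹
Pressure gradient: |∂P/∂n| = 200 Pa / 70000 m = 2.86×10⁻³ Pa/m
Geostrophic balance (pressure-gradient force = Coriolis force):
V_g = (1/(fρ)) |∂P/∂n| = 2.86×10⁻³ / (1.38×10⁻⁴ × 1.23) = 16.8 m/s
Converting: 16.8 m/s × 1.944 = 33 knots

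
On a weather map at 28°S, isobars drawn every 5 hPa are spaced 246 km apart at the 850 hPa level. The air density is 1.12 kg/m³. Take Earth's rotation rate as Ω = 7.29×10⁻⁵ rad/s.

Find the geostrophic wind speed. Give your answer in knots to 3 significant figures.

Coriolis parameter at 28°S:
f = 2Ω sin φ = 2 × 7.29×10⁻⁵ × sin 28° = 6.84×10⁻⁵ s⁻¹
Pressure gradient: |∂P/∂n| = 500 Pa / 246000 m = 2.03×10⁻³ Pa/m
Geostrophic balance (pressure-gradient force = Coriolis force):
V_g = (1/(fρ)) |∂P/∂n| = 2.03×10⁻³ / (6.84×10⁻⁵ × 1.12) = 26.5 m/s
Converting: 26.5 m/s × 1.944 = 51.5 knots

51.5 knots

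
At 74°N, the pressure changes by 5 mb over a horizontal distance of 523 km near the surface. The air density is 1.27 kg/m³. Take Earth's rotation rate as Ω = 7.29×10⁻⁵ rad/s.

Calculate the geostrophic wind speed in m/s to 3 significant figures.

Coriolis parameter at 74°N:
f = 2Ω sin φ = 2 × 7.29×10⁻⁵ × sin 74° = 1.40×10⁻⁴ s⁻¹
Pressure gradient: |∂P/∂n| = 500 Pa / 523000 m = 9.56×10⁻⁴ Pa/m
Geostrophic balance (pressure-gradient force = Coriolis force):
V_g = (1/(fρ)) |∂P/∂n| = 9.56×10⁻⁴ / (1.40×10⁻⁴ × 1.27) = 5.37 m/s

5.37 m/s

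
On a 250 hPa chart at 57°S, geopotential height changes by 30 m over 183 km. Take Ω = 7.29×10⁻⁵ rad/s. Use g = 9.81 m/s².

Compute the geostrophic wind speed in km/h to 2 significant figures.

Coriolis parameter at 57°S:
f = 2Ω sin φ = 2 × 7.29×10⁻⁵ × sin 57° = 1.22×10⁻⁴ s⁻¹
Height gradient: |∂Z/∂n| = 30 m / 183000 m = 1.64×10⁻⁴
On a pressure surface, geostrophic balance gives V_g = (g/f)|∂Z/∂n|:
V_g = 9.81 × 1.64×10⁻⁴ / 1.22×10⁻⁴ = 13.2 m/s
Converting: 13.2 m/s × 3.6 = 47 km/h

47 km/h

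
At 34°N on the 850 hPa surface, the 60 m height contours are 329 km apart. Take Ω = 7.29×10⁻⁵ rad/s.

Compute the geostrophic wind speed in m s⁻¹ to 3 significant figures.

21.9 m s⁻¹

Coriolis parameter at 34°N:
f = 2Ω sin φ = 2 × 7.29×10⁻⁵ × sin 34° = 8.15×10⁻⁵ s⁻¹
Height gradient: |∂Z/∂n| = 60 m / 329000 m = 1.82×10⁻⁴
On a pressure surface, geostrophic balance gives V_g = (g/f)|∂Z/∂n|:
V_g = 9.81 × 1.82×10⁻⁴ / 8.15×10⁻⁵ = 21.9 m/s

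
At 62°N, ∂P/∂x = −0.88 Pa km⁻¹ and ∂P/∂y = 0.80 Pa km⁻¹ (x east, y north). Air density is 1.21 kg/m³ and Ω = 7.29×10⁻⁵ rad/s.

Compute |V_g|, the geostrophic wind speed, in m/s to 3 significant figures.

7.63 m/s

Coriolis parameter at 62°N:
f = 2Ω sin φ = 2 × 7.29×10⁻⁵ × sin 62° = 1.29×10⁻⁴ s⁻¹
Component geostrophic relations (x east, y north):
u_g = −(1/(fρ)) ∂P/∂y,  v_g = (1/(fρ)) ∂P/∂x
u_g = −(0.80×10⁻³)/(1.29×10⁻⁴ × 1.21) = −5.14 m/s;  v_g = (−0.88×10⁻³)/(1.29×10⁻⁴ × 1.21) = −5.65 m/s
|V_g| = √(u_g² + v_g²) = 7.63 m/s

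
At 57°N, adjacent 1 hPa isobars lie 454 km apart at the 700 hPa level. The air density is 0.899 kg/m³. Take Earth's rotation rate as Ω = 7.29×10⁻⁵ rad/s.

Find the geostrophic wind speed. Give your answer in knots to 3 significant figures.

3.89 knots

Coriolis parameter at 57°N:
f = 2Ω sin φ = 2 × 7.29×10⁻⁵ × sin 57° = 1.22×10⁻⁴ s⁻¹
Pressure gradient: |∂P/∂n| = 100 Pa / 454000 m = 2.20×10⁻⁴ Pa/m
Geostrophic balance (pressure-gradient force = Coriolis force):
V_g = (1/(fρ)) |∂P/∂n| = 2.20×10⁻⁴ / (1.22×10⁻⁴ × 0.899) = 2.00 m/s
Converting: 2.00 m/s × 1.944 = 3.89 knots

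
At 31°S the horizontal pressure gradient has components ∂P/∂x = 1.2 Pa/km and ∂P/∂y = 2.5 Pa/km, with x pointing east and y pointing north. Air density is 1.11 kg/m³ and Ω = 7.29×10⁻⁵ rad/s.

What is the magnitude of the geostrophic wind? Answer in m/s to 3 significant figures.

33.3 m/s

Coriolis parameter at 31°S:
f = 2Ω sin φ = 2 × 7.29×10⁻⁵ × sin 31° = 7.51×10⁻⁵ s⁻¹
In the Southern Hemisphere f is negative: f = −7.51×10⁻⁵ s⁻¹.
Component geostrophic relations (x east, y north):
u_g = −(1/(fρ)) ∂P/∂y,  v_g = (1/(fρ)) ∂P/∂x
u_g = −(2.5×10⁻³)/(−7.51×10⁻⁵ × 1.11) = 30.0 m/s;  v_g = (1.2×10⁻³)/(−7.51×10⁻⁵ × 1.11) = −14.4 m/s
|V_g| = √(u_g² + v_g²) = 33.3 m/s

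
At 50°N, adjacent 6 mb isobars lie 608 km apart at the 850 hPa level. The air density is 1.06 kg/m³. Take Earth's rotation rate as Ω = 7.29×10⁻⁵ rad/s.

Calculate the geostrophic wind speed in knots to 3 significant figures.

Coriolis parameter at 50°N:
f = 2Ω sin φ = 2 × 7.29×10⁻⁵ × sin 50° = 1.12×10⁻⁴ s⁻¹
Pressure gradient: |∂P/∂n| = 600 Pa / 608000 m = 9.87×10⁻⁴ Pa/m
Geostrophic balance (pressure-gradient force = Coriolis force):
V_g = (1/(fρ)) |∂P/∂n| = 9.87×10⁻⁴ / (1.12×10⁻⁴ × 1.06) = 8.34 m/s
Converting: 8.34 m/s × 1.944 = 16.2 knots

16.2 knots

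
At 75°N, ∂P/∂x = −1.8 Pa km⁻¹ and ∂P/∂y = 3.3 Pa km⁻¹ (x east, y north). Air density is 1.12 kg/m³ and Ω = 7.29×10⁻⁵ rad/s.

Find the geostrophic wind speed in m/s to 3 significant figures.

Coriolis parameter at 75°N:
f = 2Ω sin φ = 2 × 7.29×10⁻⁵ × sin 75° = 1.41×10⁻⁴ s⁻¹
Component geostrophic relations (x east, y north):
u_g = −(1/(fρ)) ∂P/∂y,  v_g = (1/(fρ)) ∂P/∂x
u_g = −(3.3×10⁻³)/(1.41×10⁻⁴ × 1.12) = −20.9 m/s;  v_g = (−1.8×10⁻³)/(1.41×10⁻⁴ × 1.12) = −11.4 m/s
|V_g| = √(u_g² + v_g²) = 23.8 m/s

23.8 m/s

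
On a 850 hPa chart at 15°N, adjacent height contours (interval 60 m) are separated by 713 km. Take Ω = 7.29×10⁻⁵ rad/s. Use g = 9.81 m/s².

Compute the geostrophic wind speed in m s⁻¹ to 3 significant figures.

21.9 m s⁻¹

Coriolis parameter at 15°N:
f = 2Ω sin φ = 2 × 7.29×10⁻⁵ × sin 15° = 3.77×10⁻⁵ s⁻¹
Height gradient: |∂Z/∂n| = 60 m / 713000 m = 8.42×10⁻⁵
On a pressure surface, geostrophic balance gives V_g = (g/f)|∂Z/∂n|:
V_g = 9.81 × 8.42×10⁻⁵ / 3.77×10⁻⁵ = 21.9 m/s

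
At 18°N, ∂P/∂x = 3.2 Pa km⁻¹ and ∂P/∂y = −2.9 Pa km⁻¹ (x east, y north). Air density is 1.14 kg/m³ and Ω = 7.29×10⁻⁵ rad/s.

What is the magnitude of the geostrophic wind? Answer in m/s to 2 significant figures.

84 m/s

Coriolis parameter at 18°N:
f = 2Ω sin φ = 2 × 7.29×10⁻⁵ × sin 18° = 4.51×10⁻⁵ s⁻¹
Component geostrophic relations (x east, y north):
u_g = −(1/(fρ)) ∂P/∂y,  v_g = (1/(fρ)) ∂P/∂x
u_g = −(−2.9×10⁻³)/(4.51×10⁻⁵ × 1.14) = 56.5 m/s;  v_g = (3.2×10⁻³)/(4.51×10⁻⁵ × 1.14) = 62.3 m/s
|V_g| = √(u_g² + v_g²) = 84.1 m/s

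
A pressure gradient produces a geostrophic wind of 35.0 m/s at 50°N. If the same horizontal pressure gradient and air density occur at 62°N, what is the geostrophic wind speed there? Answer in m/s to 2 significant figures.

With the same pressure gradient and density, V_g ∝ 1/f ∝ 1/sin φ.
V₂ = V₁ · sin φ₁ / sin φ₂ = 35.0 × sin 50° / sin 62°
V₂ = 35.0 × 0.7660/0.8829 = 30 m/s

30 m/s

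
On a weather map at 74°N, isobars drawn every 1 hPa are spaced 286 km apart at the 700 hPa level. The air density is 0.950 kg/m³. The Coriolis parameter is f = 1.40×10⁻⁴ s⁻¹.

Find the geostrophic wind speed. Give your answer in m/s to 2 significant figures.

Pressure gradient: |∂P/∂n| = 100 Pa / 286000 m = 3.50×10⁻⁴ Pa/m
Geostrophic balance (pressure-gradient force = Coriolis force):
V_g = (1/(fρ)) |∂P/∂n| = 3.50×10⁻⁴ / (1.40×10⁻⁴ × 0.950) = 2.63 m/s

2.6 m/s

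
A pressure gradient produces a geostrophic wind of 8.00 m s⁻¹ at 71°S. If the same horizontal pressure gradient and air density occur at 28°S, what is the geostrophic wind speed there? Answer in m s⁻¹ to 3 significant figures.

16.1 m s⁻¹

With the same pressure gradient and density, V_g ∝ 1/f ∝ 1/sin φ.
V₂ = V₁ · sin φ₁ / sin φ₂ = 8.00 × sin 71° / sin 28°
V₂ = 8.00 × 0.9455/0.4695 = 16.1 m s⁻¹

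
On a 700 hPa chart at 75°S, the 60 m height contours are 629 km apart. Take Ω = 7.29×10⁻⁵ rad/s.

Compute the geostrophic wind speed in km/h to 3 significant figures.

23.9 km/h

Coriolis parameter at 75°S:
f = 2Ω sin φ = 2 × 7.29×10⁻⁵ × sin 75° = 1.41×10⁻⁴ s⁻¹
Height gradient: |∂Z/∂n| = 60 m / 629000 m = 9.54×10⁻⁵
On a pressure surface, geostrophic balance gives V_g = (g/f)|∂Z/∂n|:
V_g = 9.81 × 9.54×10⁻⁵ / 1.41×10⁻⁴ = 6.64 m/s
Converting: 6.64 m/s × 3.6 = 23.9 km/h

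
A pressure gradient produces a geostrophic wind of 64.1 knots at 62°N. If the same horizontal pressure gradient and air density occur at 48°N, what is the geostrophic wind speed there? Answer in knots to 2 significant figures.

With the same pressure gradient and density, V_g ∝ 1/f ∝ 1/sin φ.
V₂ = V₁ · sin φ₁ / sin φ₂ = 64.1 × sin 62° / sin 48°
V₂ = 64.1 × 0.8829/0.7431 = 76 knots

76 knots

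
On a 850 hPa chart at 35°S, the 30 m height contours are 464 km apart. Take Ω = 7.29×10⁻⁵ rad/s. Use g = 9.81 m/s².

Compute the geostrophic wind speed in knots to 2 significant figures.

Coriolis parameter at 35°S:
f = 2Ω sin φ = 2 × 7.29×10⁻⁵ × sin 35° = 8.36×10⁻⁵ s⁻¹
Height gradient: |∂Z/∂n| = 30 m / 464000 m = 6.47×10⁻⁵
On a pressure surface, geostrophic balance gives V_g = (g/f)|∂Z/∂n|:
V_g = 9.81 × 6.47×10⁻⁵ / 8.36×10⁻⁵ = 7.58 m/s
Converting: 7.58 m/s × 1.944 = 15 knots

15 knots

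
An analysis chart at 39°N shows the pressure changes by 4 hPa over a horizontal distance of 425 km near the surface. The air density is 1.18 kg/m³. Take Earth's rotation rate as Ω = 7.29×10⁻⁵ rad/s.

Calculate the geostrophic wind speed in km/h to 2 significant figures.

Coriolis parameter at 39°N:
f = 2Ω sin φ = 2 × 7.29×10⁻⁵ × sin 39° = 9.18×10⁻⁵ s⁻¹
Pressure gradient: |∂P/∂n| = 400 Pa / 425000 m = 9.41×10⁻⁴ Pa/m
Geostrophic balance (pressure-gradient force = Coriolis force):
V_g = (1/(fρ)) |∂P/∂n| = 9.41×10⁻⁴ / (9.18×10⁻⁵ × 1.18) = 8.69 m/s
Converting: 8.69 m/s × 3.6 = 31 km/h

31 km/h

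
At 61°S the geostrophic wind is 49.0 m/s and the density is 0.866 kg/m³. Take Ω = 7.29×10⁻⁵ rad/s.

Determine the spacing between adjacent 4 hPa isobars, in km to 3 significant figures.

Coriolis parameter at 61°S:
f = 2Ω sin φ = 2 × 7.29×10⁻⁵ × sin 61° = 1.28×10⁻⁴ s⁻¹
Geostrophic balance rearranged: |∂P/∂n| = f ρ V_g
|∂P/∂n| = 1.28×10⁻⁴ × 0.866 × 49.0 = 5.41×10⁻³ Pa/m
Isobar spacing: Δn = ΔP/|∂P/∂n| = 400 Pa / 5.41×10⁻³ Pa/m = 73921 m ≈ 73.9 km

73.9 km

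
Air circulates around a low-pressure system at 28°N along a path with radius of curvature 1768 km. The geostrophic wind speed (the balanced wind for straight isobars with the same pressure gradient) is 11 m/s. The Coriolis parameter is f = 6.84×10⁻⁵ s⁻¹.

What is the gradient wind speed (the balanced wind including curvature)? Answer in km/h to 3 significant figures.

36.5 km/h

Around a low, centrifugal force acts outward with Coriolis, so pressure-gradient force balances both:
(1/ρ)|∂P/∂n| = fV + V²/R  →  V² + fR·V − fR·V_g = 0
With fR = 6.84×10⁻⁵ × 1768×10³ m = 121 m/s:
V = [−fR + √((fR)² + 4 fR V_g)]/2 = [−121 + √(121² + 4×121×11)]/2 = 10.1 m/s
Subgeostrophic (V < V_g = 11 m/s), as expected around a low.
Converting: 10.1 m/s × 3.6 = 36.5 km/h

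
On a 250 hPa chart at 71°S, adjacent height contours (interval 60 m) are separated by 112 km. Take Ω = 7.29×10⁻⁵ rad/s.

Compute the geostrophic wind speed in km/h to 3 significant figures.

137 km/h

Coriolis parameter at 71°S:
f = 2Ω sin φ = 2 × 7.29×10⁻⁵ × sin 71° = 1.38×10⁻⁴ s⁻¹
Height gradient: |∂Z/∂n| = 60 m / 112000 m = 5.36×10⁻⁴
On a pressure surface, geostrophic balance gives V_g = (g/f)|∂Z/∂n|:
V_g = 9.81 × 5.36×10⁻⁴ / 1.38×10⁻⁴ = 38.1 m/s
Converting: 38.1 m/s × 3.6 = 137 km/h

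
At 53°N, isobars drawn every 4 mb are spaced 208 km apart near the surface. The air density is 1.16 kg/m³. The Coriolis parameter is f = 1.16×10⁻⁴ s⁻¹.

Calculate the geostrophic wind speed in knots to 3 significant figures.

Pressure gradient: |∂P/∂n| = 400 Pa / 208000 m = 1.92×10⁻³ Pa/m
Geostrophic balance (pressure-gradient force = Coriolis force):
V_g = (1/(fρ)) |∂P/∂n| = 1.92×10⁻³ / (1.16×10⁻⁴ × 1.16) = 14.3 m/s
Converting: 14.3 m/s × 1.944 = 27.8 knots

27.8 knots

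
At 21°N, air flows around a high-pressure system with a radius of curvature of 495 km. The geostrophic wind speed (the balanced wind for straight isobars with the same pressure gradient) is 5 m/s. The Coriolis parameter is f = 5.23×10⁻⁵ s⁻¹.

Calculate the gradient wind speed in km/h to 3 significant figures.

24.4 km/h

Around a high, pressure-gradient force acts outward with centrifugal, so Coriolis balances both:
fV = (1/ρ)|∂P/∂n| + V²/R  →  V² − fR·V + fR·V_g = 0
With fR = 5.23×10⁻⁵ × 495×10³ m = 25.9 m/s:
V = [fR − √((fR)² − 4 fR V_g)]/2 = [25.9 − √(25.9² − 4×25.9×5)]/2 = 6.77 m/s
Supergeostrophic (V > V_g = 5 m/s), as expected around a high.
Converting: 6.77 m/s × 3.6 = 24.4 km/h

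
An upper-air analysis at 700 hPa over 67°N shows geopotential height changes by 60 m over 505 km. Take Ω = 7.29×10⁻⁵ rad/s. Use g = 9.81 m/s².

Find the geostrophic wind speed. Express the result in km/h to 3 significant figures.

31.3 km/h

Coriolis parameter at 67°N:
f = 2Ω sin φ = 2 × 7.29×10⁻⁵ × sin 67° = 1.34×10⁻⁴ s⁻¹
Height gradient: |∂Z/∂n| = 60 m / 505000 m = 1.19×10⁻⁴
On a pressure surface, geostrophic balance gives V_g = (g/f)|∂Z/∂n|:
V_g = 9.81 × 1.19×10⁻⁴ / 1.34×10⁻⁴ = 8.68 m/s
Converting: 8.68 m/s × 3.6 = 31.3 km/h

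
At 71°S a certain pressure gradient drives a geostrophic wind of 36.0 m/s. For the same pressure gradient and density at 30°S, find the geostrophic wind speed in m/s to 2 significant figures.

68 m/s

With the same pressure gradient and density, V_g ∝ 1/f ∝ 1/sin φ.
V₂ = V₁ · sin φ₁ / sin φ₂ = 36.0 × sin 71° / sin 30°
V₂ = 36.0 × 0.9455/0.5000 = 68 m/s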